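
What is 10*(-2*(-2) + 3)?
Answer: 70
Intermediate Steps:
10*(-2*(-2) + 3) = 10*(4 + 3) = 10*7 = 70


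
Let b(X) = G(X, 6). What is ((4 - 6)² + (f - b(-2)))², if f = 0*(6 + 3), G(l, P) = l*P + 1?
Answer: 225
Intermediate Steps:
G(l, P) = 1 + P*l (G(l, P) = P*l + 1 = 1 + P*l)
b(X) = 1 + 6*X
f = 0 (f = 0*9 = 0)
((4 - 6)² + (f - b(-2)))² = ((4 - 6)² + (0 - (1 + 6*(-2))))² = ((-2)² + (0 - (1 - 12)))² = (4 + (0 - 1*(-11)))² = (4 + (0 + 11))² = (4 + 11)² = 15² = 225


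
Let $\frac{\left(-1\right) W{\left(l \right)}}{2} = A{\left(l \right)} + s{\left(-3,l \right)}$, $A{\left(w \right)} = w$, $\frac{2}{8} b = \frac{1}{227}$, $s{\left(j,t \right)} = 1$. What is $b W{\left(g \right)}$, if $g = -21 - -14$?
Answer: $\frac{48}{227} \approx 0.21145$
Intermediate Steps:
$b = \frac{4}{227} \approx 0.017621$
$g = -7$ ($g = -21 + 14 = -7$)
$W{\left(l \right)} = -2 - 2 l$ ($W{\left(l \right)} = - 2 \left(l + 1\right) = - 2 \left(1 + l\right) = -2 - 2 l$)
$b W{\left(g \right)} = \frac{4 \left(-2 - -14\right)}{227} = \frac{4 \left(-2 + 14\right)}{227} = \frac{4}{227} \cdot 12 = \frac{48}{227}$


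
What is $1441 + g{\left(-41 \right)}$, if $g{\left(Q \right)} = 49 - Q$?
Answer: $1531$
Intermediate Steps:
$1441 + g{\left(-41 \right)} = 1441 + \left(49 - -41\right) = 1441 + \left(49 + 41\right) = 1441 + 90 = 1531$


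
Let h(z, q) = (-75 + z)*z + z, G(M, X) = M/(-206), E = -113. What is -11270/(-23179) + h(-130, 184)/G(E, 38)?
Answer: 126630931990/2619227 ≈ 48347.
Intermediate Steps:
G(M, X) = -M/206 (G(M, X) = M*(-1/206) = -M/206)
h(z, q) = z + z*(-75 + z) (h(z, q) = z*(-75 + z) + z = z + z*(-75 + z))
-11270/(-23179) + h(-130, 184)/G(E, 38) = -11270/(-23179) + (-130*(-74 - 130))/((-1/206*(-113))) = -11270*(-1/23179) + (-130*(-204))/(113/206) = 11270/23179 + 26520*(206/113) = 11270/23179 + 5463120/113 = 126630931990/2619227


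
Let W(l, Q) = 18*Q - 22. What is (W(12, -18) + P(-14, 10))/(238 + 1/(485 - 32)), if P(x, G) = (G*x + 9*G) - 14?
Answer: -37146/21563 ≈ -1.7227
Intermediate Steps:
P(x, G) = -14 + 9*G + G*x (P(x, G) = (9*G + G*x) - 14 = -14 + 9*G + G*x)
W(l, Q) = -22 + 18*Q
(W(12, -18) + P(-14, 10))/(238 + 1/(485 - 32)) = ((-22 + 18*(-18)) + (-14 + 9*10 + 10*(-14)))/(238 + 1/(485 - 32)) = ((-22 - 324) + (-14 + 90 - 140))/(238 + 1/453) = (-346 - 64)/(238 + 1/453) = -410/107815/453 = -410*453/107815 = -37146/21563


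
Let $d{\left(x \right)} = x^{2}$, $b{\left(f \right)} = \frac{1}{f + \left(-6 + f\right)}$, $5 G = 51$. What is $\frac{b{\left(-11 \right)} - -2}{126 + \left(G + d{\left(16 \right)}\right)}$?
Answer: $\frac{275}{54908} \approx 0.0050084$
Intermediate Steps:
$G = \frac{51}{5}$ ($G = \frac{1}{5} \cdot 51 = \frac{51}{5} \approx 10.2$)
$b{\left(f \right)} = \frac{1}{-6 + 2 f}$
$\frac{b{\left(-11 \right)} - -2}{126 + \left(G + d{\left(16 \right)}\right)} = \frac{\frac{1}{2 \left(-3 - 11\right)} - -2}{126 + \left(\frac{51}{5} + 16^{2}\right)} = \frac{\frac{1}{2 \left(-14\right)} + 2}{126 + \left(\frac{51}{5} + 256\right)} = \frac{\frac{1}{2} \left(- \frac{1}{14}\right) + 2}{126 + \frac{1331}{5}} = \frac{- \frac{1}{28} + 2}{\frac{1961}{5}} = \frac{55}{28} \cdot \frac{5}{1961} = \frac{275}{54908}$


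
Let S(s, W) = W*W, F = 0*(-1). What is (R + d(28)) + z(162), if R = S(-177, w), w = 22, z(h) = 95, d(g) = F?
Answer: 579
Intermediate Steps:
F = 0
d(g) = 0
S(s, W) = W²
R = 484 (R = 22² = 484)
(R + d(28)) + z(162) = (484 + 0) + 95 = 484 + 95 = 579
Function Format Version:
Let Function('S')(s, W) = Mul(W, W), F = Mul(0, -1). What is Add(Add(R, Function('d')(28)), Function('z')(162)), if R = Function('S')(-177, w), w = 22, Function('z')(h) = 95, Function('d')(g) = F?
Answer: 579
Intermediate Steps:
F = 0
Function('d')(g) = 0
Function('S')(s, W) = Pow(W, 2)
R = 484 (R = Pow(22, 2) = 484)
Add(Add(R, Function('d')(28)), Function('z')(162)) = Add(Add(484, 0), 95) = Add(484, 95) = 579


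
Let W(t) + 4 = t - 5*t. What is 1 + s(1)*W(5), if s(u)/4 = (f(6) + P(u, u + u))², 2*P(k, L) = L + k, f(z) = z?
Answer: -5399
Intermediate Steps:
P(k, L) = L/2 + k/2 (P(k, L) = (L + k)/2 = L/2 + k/2)
W(t) = -4 - 4*t (W(t) = -4 + (t - 5*t) = -4 - 4*t)
s(u) = 4*(6 + 3*u/2)² (s(u) = 4*(6 + ((u + u)/2 + u/2))² = 4*(6 + ((2*u)/2 + u/2))² = 4*(6 + (u + u/2))² = 4*(6 + 3*u/2)²)
1 + s(1)*W(5) = 1 + (9*(4 + 1)²)*(-4 - 4*5) = 1 + (9*5²)*(-4 - 20) = 1 + (9*25)*(-24) = 1 + 225*(-24) = 1 - 5400 = -5399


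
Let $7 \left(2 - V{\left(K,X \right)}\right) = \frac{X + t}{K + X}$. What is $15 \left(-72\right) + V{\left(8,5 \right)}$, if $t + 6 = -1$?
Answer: $- \frac{98096}{91} \approx -1078.0$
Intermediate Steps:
$t = -7$ ($t = -6 - 1 = -7$)
$V{\left(K,X \right)} = 2 - \frac{-7 + X}{7 \left(K + X\right)}$ ($V{\left(K,X \right)} = 2 - \frac{\left(X - 7\right) \frac{1}{K + X}}{7} = 2 - \frac{\left(-7 + X\right) \frac{1}{K + X}}{7} = 2 - \frac{\frac{1}{K + X} \left(-7 + X\right)}{7} = 2 - \frac{-7 + X}{7 \left(K + X\right)}$)
$15 \left(-72\right) + V{\left(8,5 \right)} = 15 \left(-72\right) + \frac{1 + 2 \cdot 8 + \frac{13}{7} \cdot 5}{8 + 5} = -1080 + \frac{1 + 16 + \frac{65}{7}}{13} = -1080 + \frac{1}{13} \cdot \frac{184}{7} = -1080 + \frac{184}{91} = - \frac{98096}{91}$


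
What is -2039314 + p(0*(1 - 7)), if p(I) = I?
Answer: -2039314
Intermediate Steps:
-2039314 + p(0*(1 - 7)) = -2039314 + 0*(1 - 7) = -2039314 + 0*(-6) = -2039314 + 0 = -2039314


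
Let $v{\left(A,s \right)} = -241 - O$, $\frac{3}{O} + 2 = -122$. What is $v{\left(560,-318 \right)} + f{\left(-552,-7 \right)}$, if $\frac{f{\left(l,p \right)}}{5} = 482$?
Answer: $\frac{268959}{124} \approx 2169.0$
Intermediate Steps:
$O = - \frac{3}{124}$ ($O = \frac{3}{-2 - 122} = \frac{3}{-124} = 3 \left(- \frac{1}{124}\right) = - \frac{3}{124} \approx -0.024194$)
$f{\left(l,p \right)} = 2410$ ($f{\left(l,p \right)} = 5 \cdot 482 = 2410$)
$v{\left(A,s \right)} = - \frac{29881}{124}$ ($v{\left(A,s \right)} = -241 - - \frac{3}{124} = -241 + \frac{3}{124} = - \frac{29881}{124}$)
$v{\left(560,-318 \right)} + f{\left(-552,-7 \right)} = - \frac{29881}{124} + 2410 = \frac{268959}{124}$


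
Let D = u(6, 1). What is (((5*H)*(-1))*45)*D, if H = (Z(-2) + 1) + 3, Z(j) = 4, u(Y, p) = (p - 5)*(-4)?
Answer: -28800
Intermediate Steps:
u(Y, p) = 20 - 4*p (u(Y, p) = (-5 + p)*(-4) = 20 - 4*p)
D = 16 (D = 20 - 4*1 = 20 - 4 = 16)
H = 8 (H = (4 + 1) + 3 = 5 + 3 = 8)
(((5*H)*(-1))*45)*D = (((5*8)*(-1))*45)*16 = ((40*(-1))*45)*16 = -40*45*16 = -1800*16 = -28800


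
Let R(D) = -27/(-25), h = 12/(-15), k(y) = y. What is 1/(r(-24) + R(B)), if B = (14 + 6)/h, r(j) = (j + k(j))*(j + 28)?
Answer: -25/4773 ≈ -0.0052378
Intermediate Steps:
h = -4/5 (h = 12*(-1/15) = -4/5 ≈ -0.80000)
r(j) = 2*j*(28 + j) (r(j) = (j + j)*(j + 28) = (2*j)*(28 + j) = 2*j*(28 + j))
B = -25 (B = (14 + 6)/(-4/5) = 20*(-5/4) = -25)
R(D) = 27/25 (R(D) = -27*(-1/25) = 27/25)
1/(r(-24) + R(B)) = 1/(2*(-24)*(28 - 24) + 27/25) = 1/(2*(-24)*4 + 27/25) = 1/(-192 + 27/25) = 1/(-4773/25) = -25/4773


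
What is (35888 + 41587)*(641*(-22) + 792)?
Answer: -1031192250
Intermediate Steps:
(35888 + 41587)*(641*(-22) + 792) = 77475*(-14102 + 792) = 77475*(-13310) = -1031192250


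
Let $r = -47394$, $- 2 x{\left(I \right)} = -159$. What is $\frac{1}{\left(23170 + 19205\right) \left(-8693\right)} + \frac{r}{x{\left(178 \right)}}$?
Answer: $- \frac{11638888186553}{19523391375} \approx -596.15$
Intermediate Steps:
$x{\left(I \right)} = \frac{159}{2}$ ($x{\left(I \right)} = \left(- \frac{1}{2}\right) \left(-159\right) = \frac{159}{2}$)
$\frac{1}{\left(23170 + 19205\right) \left(-8693\right)} + \frac{r}{x{\left(178 \right)}} = \frac{1}{\left(23170 + 19205\right) \left(-8693\right)} - \frac{47394}{\frac{159}{2}} = \frac{1}{42375} \left(- \frac{1}{8693}\right) - \frac{31596}{53} = - \frac{1}{368365875} - \frac{31596}{53} = - \frac{11638888186553}{19523391375}$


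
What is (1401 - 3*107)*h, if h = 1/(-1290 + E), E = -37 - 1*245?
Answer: -90/131 ≈ -0.68702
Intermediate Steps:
E = -282 (E = -37 - 245 = -282)
h = -1/1572 (h = 1/(-1290 - 282) = 1/(-1572) = -1/1572 ≈ -0.00063613)
(1401 - 3*107)*h = (1401 - 3*107)*(-1/1572) = (1401 - 1*321)*(-1/1572) = (1401 - 321)*(-1/1572) = 1080*(-1/1572) = -90/131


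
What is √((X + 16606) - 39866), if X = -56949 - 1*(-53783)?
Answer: I*√26426 ≈ 162.56*I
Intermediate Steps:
X = -3166 (X = -56949 + 53783 = -3166)
√((X + 16606) - 39866) = √((-3166 + 16606) - 39866) = √(13440 - 39866) = √(-26426) = I*√26426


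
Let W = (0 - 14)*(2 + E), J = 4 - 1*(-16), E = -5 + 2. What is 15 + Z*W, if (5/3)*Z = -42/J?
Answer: -66/25 ≈ -2.6400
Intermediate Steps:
E = -3
J = 20 (J = 4 + 16 = 20)
W = 14 (W = (0 - 14)*(2 - 3) = -14*(-1) = 14)
Z = -63/50 (Z = 3*(-42/20)/5 = 3*(-42*1/20)/5 = (⅗)*(-21/10) = -63/50 ≈ -1.2600)
15 + Z*W = 15 - 63/50*14 = 15 - 441/25 = -66/25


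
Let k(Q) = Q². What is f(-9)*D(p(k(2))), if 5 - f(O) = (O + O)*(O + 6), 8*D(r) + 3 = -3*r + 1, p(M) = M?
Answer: 343/4 ≈ 85.750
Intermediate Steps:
D(r) = -¼ - 3*r/8 (D(r) = -3/8 + (-3*r + 1)/8 = -3/8 + (1 - 3*r)/8 = -3/8 + (⅛ - 3*r/8) = -¼ - 3*r/8)
f(O) = 5 - 2*O*(6 + O) (f(O) = 5 - (O + O)*(O + 6) = 5 - 2*O*(6 + O))
f(-9)*D(p(k(2))) = (5 - 12*(-9) - 2*(-9)²)*(-¼ - 3/8*2²) = (5 + 108 - 2*81)*(-¼ - 3/8*4) = (5 + 108 - 162)*(-¼ - 3/2) = -49*(-7/4) = 343/4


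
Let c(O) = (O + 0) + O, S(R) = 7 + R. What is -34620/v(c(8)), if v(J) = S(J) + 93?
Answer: -8655/29 ≈ -298.45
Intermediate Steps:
c(O) = 2*O (c(O) = O + O = 2*O)
v(J) = 100 + J (v(J) = (7 + J) + 93 = 100 + J)
-34620/v(c(8)) = -34620/(100 + 2*8) = -34620/(100 + 16) = -34620/116 = -34620*1/116 = -8655/29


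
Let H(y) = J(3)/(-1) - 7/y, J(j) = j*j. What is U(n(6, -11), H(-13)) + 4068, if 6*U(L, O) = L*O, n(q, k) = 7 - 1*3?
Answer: 158432/39 ≈ 4062.4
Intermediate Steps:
J(j) = j**2
H(y) = -9 - 7/y (H(y) = 3**2/(-1) - 7/y = 9*(-1) - 7/y = -9 - 7/y)
n(q, k) = 4 (n(q, k) = 7 - 3 = 4)
U(L, O) = L*O/6 (U(L, O) = (L*O)/6 = L*O/6)
U(n(6, -11), H(-13)) + 4068 = (1/6)*4*(-9 - 7/(-13)) + 4068 = (1/6)*4*(-9 - 7*(-1/13)) + 4068 = (1/6)*4*(-9 + 7/13) + 4068 = (1/6)*4*(-110/13) + 4068 = -220/39 + 4068 = 158432/39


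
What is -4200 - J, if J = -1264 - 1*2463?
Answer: -473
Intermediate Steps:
J = -3727 (J = -1264 - 2463 = -3727)
-4200 - J = -4200 - 1*(-3727) = -4200 + 3727 = -473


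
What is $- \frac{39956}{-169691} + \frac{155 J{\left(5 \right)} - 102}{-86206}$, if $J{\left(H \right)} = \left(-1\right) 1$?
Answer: $\frac{3488057523}{14628382346} \approx 0.23844$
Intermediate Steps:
$J{\left(H \right)} = -1$
$- \frac{39956}{-169691} + \frac{155 J{\left(5 \right)} - 102}{-86206} = - \frac{39956}{-169691} + \frac{155 \left(-1\right) - 102}{-86206} = \left(-39956\right) \left(- \frac{1}{169691}\right) + \left(-155 - 102\right) \left(- \frac{1}{86206}\right) = \frac{39956}{169691} - - \frac{257}{86206} = \frac{39956}{169691} + \frac{257}{86206} = \frac{3488057523}{14628382346}$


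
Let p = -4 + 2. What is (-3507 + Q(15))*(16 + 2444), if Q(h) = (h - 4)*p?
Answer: -8681340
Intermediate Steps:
p = -2
Q(h) = 8 - 2*h (Q(h) = (h - 4)*(-2) = (-4 + h)*(-2) = 8 - 2*h)
(-3507 + Q(15))*(16 + 2444) = (-3507 + (8 - 2*15))*(16 + 2444) = (-3507 + (8 - 30))*2460 = (-3507 - 22)*2460 = -3529*2460 = -8681340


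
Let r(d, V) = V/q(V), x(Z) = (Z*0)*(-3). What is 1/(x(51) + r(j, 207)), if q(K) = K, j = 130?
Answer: 1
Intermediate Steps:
x(Z) = 0 (x(Z) = 0*(-3) = 0)
r(d, V) = 1 (r(d, V) = V/V = 1)
1/(x(51) + r(j, 207)) = 1/(0 + 1) = 1/1 = 1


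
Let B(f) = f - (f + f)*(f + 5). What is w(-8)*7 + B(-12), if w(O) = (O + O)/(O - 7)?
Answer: -2588/15 ≈ -172.53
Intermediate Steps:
B(f) = f - 2*f*(5 + f)
w(O) = 2*O/(-7 + O) (w(O) = (2*O)/(-7 + O) = 2*O/(-7 + O))
w(-8)*7 + B(-12) = (2*(-8)/(-7 - 8))*7 - 1*(-12)*(9 + 2*(-12)) = (2*(-8)/(-15))*7 - 1*(-12)*(9 - 24) = (2*(-8)*(-1/15))*7 - 1*(-12)*(-15) = (16/15)*7 - 180 = 112/15 - 180 = -2588/15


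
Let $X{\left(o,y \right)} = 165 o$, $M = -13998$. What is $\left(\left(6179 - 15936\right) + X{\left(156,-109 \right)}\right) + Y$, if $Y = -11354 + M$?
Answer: $-9369$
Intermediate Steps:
$Y = -25352$ ($Y = -11354 - 13998 = -25352$)
$\left(\left(6179 - 15936\right) + X{\left(156,-109 \right)}\right) + Y = \left(\left(6179 - 15936\right) + 165 \cdot 156\right) - 25352 = \left(-9757 + 25740\right) - 25352 = 15983 - 25352 = -9369$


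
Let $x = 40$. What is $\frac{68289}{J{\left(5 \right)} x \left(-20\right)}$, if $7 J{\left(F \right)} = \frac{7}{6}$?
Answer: $- \frac{204867}{400} \approx -512.17$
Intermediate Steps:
$J{\left(F \right)} = \frac{1}{6}$ ($J{\left(F \right)} = \frac{7 \cdot \frac{1}{6}}{7} = \frac{1}{7} \cdot \frac{7}{6} = \frac{1}{6}$)
$\frac{68289}{J{\left(5 \right)} x \left(-20\right)} = \frac{68289}{\frac{1}{6} \cdot 40 \left(-20\right)} = \frac{68289}{\frac{20}{3} \left(-20\right)} = \frac{68289}{- \frac{400}{3}} = 68289 \left(- \frac{3}{400}\right) = - \frac{204867}{400}$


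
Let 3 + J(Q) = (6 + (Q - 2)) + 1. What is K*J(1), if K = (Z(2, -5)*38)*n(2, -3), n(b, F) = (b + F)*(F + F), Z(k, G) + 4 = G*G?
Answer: 14364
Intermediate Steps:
Z(k, G) = -4 + G² (Z(k, G) = -4 + G*G = -4 + G²)
n(b, F) = 2*F*(F + b) (n(b, F) = (F + b)*(2*F) = 2*F*(F + b))
K = 4788 (K = ((-4 + (-5)²)*38)*(2*(-3)*(-3 + 2)) = ((-4 + 25)*38)*(2*(-3)*(-1)) = (21*38)*6 = 798*6 = 4788)
J(Q) = 2 + Q (J(Q) = -3 + ((6 + (Q - 2)) + 1) = -3 + ((6 + (-2 + Q)) + 1) = -3 + ((4 + Q) + 1) = -3 + (5 + Q) = 2 + Q)
K*J(1) = 4788*(2 + 1) = 4788*3 = 14364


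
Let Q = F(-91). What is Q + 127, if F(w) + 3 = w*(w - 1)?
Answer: 8496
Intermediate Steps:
F(w) = -3 + w*(-1 + w) (F(w) = -3 + w*(w - 1) = -3 + w*(-1 + w))
Q = 8369 (Q = -3 + (-91)² - 1*(-91) = -3 + 8281 + 91 = 8369)
Q + 127 = 8369 + 127 = 8496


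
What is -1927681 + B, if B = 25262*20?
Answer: -1422441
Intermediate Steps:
B = 505240
-1927681 + B = -1927681 + 505240 = -1422441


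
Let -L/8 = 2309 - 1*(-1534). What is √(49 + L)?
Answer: I*√30695 ≈ 175.2*I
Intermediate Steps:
L = -30744 (L = -8*(2309 - 1*(-1534)) = -8*(2309 + 1534) = -8*3843 = -30744)
√(49 + L) = √(49 - 30744) = √(-30695) = I*√30695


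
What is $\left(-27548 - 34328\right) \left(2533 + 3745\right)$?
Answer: $-388457528$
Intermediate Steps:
$\left(-27548 - 34328\right) \left(2533 + 3745\right) = \left(-61876\right) 6278 = -388457528$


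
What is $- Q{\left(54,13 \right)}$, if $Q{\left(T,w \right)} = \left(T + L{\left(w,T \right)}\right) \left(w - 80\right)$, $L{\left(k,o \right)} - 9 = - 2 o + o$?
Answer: $603$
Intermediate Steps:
$L{\left(k,o \right)} = 9 - o$ ($L{\left(k,o \right)} = 9 + \left(- 2 o + o\right) = 9 - o$)
$Q{\left(T,w \right)} = -720 + 9 w$ ($Q{\left(T,w \right)} = \left(T - \left(-9 + T\right)\right) \left(w - 80\right) = 9 \left(-80 + w\right) = -720 + 9 w$)
$- Q{\left(54,13 \right)} = - (-720 + 9 \cdot 13) = - (-720 + 117) = \left(-1\right) \left(-603\right) = 603$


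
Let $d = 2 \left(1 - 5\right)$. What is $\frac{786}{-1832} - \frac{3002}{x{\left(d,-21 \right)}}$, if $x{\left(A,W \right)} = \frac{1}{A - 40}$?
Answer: $\frac{131991543}{916} \approx 1.441 \cdot 10^{5}$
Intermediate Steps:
$d = -8$ ($d = 2 \left(-4\right) = -8$)
$x{\left(A,W \right)} = \frac{1}{-40 + A}$
$\frac{786}{-1832} - \frac{3002}{x{\left(d,-21 \right)}} = \frac{786}{-1832} - \frac{3002}{\frac{1}{-40 - 8}} = 786 \left(- \frac{1}{1832}\right) - \frac{3002}{\frac{1}{-48}} = - \frac{393}{916} - \frac{3002}{- \frac{1}{48}} = - \frac{393}{916} - -144096 = - \frac{393}{916} + 144096 = \frac{131991543}{916}$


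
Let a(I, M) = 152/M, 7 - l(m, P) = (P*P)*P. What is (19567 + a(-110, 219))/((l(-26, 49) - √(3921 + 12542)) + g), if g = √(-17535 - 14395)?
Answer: -4285325/(25763598 + 219*√16463 - 219*I*√31930) ≈ -0.16615 - 0.0002521*I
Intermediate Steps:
l(m, P) = 7 - P³ (l(m, P) = 7 - P*P*P = 7 - P²*P = 7 - P³)
g = I*√31930 (g = √(-31930) = I*√31930 ≈ 178.69*I)
(19567 + a(-110, 219))/((l(-26, 49) - √(3921 + 12542)) + g) = (19567 + 152/219)/(((7 - 1*49³) - √(3921 + 12542)) + I*√31930) = (19567 + 152*(1/219))/(((7 - 1*117649) - √16463) + I*√31930) = (19567 + 152/219)/(((7 - 117649) - √16463) + I*√31930) = 4285325/(219*((-117642 - √16463) + I*√31930)) = 4285325/(219*(-117642 - √16463 + I*√31930))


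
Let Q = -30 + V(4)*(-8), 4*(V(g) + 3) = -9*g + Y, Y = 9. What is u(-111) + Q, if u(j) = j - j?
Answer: 48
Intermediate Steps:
u(j) = 0
V(g) = -¾ - 9*g/4 (V(g) = -3 + (-9*g + 9)/4 = -3 + (9 - 9*g)/4 = -3 + (9/4 - 9*g/4) = -¾ - 9*g/4)
Q = 48 (Q = -30 + (-¾ - 9/4*4)*(-8) = -30 + (-¾ - 9)*(-8) = -30 - 39/4*(-8) = -30 + 78 = 48)
u(-111) + Q = 0 + 48 = 48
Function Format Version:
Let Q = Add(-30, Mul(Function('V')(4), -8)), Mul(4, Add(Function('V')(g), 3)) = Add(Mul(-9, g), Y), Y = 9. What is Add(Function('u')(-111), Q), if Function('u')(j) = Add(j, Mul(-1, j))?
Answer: 48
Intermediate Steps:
Function('u')(j) = 0
Function('V')(g) = Add(Rational(-3, 4), Mul(Rational(-9, 4), g)) (Function('V')(g) = Add(-3, Mul(Rational(1, 4), Add(Mul(-9, g), 9))) = Add(-3, Mul(Rational(1, 4), Add(9, Mul(-9, g)))) = Add(-3, Add(Rational(9, 4), Mul(Rational(-9, 4), g))) = Add(Rational(-3, 4), Mul(Rational(-9, 4), g)))
Q = 48 (Q = Add(-30, Mul(Add(Rational(-3, 4), Mul(Rational(-9, 4), 4)), -8)) = Add(-30, Mul(Add(Rational(-3, 4), -9), -8)) = Add(-30, Mul(Rational(-39, 4), -8)) = Add(-30, 78) = 48)
Add(Function('u')(-111), Q) = Add(0, 48) = 48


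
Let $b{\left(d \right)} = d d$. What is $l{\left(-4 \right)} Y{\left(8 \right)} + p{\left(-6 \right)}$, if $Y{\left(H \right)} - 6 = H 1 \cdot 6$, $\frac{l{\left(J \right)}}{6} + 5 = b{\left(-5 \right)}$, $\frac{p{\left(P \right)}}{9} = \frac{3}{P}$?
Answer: $\frac{12951}{2} \approx 6475.5$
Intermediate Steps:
$p{\left(P \right)} = \frac{27}{P}$ ($p{\left(P \right)} = 9 \frac{3}{P} = \frac{27}{P}$)
$b{\left(d \right)} = d^{2}$
$l{\left(J \right)} = 120$ ($l{\left(J \right)} = -30 + 6 \left(-5\right)^{2} = -30 + 6 \cdot 25 = -30 + 150 = 120$)
$Y{\left(H \right)} = 6 + 6 H$ ($Y{\left(H \right)} = 6 + H 1 \cdot 6 = 6 + H 6 = 6 + 6 H$)
$l{\left(-4 \right)} Y{\left(8 \right)} + p{\left(-6 \right)} = 120 \left(6 + 6 \cdot 8\right) + \frac{27}{-6} = 120 \left(6 + 48\right) + 27 \left(- \frac{1}{6}\right) = 120 \cdot 54 - \frac{9}{2} = 6480 - \frac{9}{2} = \frac{12951}{2}$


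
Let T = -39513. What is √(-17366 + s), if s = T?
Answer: I*√56879 ≈ 238.49*I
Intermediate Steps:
s = -39513
√(-17366 + s) = √(-17366 - 39513) = √(-56879) = I*√56879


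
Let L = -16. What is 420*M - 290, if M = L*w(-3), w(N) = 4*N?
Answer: 80350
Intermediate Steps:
M = 192 (M = -64*(-3) = -16*(-12) = 192)
420*M - 290 = 420*192 - 290 = 80640 - 290 = 80350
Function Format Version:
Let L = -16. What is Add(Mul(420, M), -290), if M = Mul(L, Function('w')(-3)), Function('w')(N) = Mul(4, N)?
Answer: 80350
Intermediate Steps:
M = 192 (M = Mul(-16, Mul(4, -3)) = Mul(-16, -12) = 192)
Add(Mul(420, M), -290) = Add(Mul(420, 192), -290) = Add(80640, -290) = 80350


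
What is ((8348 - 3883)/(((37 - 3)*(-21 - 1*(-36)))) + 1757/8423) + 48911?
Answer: 42029390959/859146 ≈ 48920.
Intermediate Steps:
((8348 - 3883)/(((37 - 3)*(-21 - 1*(-36)))) + 1757/8423) + 48911 = (4465/((34*(-21 + 36))) + 1757*(1/8423)) + 48911 = (4465/((34*15)) + 1757/8423) + 48911 = (4465/510 + 1757/8423) + 48911 = (4465*(1/510) + 1757/8423) + 48911 = (893/102 + 1757/8423) + 48911 = 7700953/859146 + 48911 = 42029390959/859146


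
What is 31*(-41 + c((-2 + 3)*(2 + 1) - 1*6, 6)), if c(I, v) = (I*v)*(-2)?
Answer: -155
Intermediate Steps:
c(I, v) = -2*I*v
31*(-41 + c((-2 + 3)*(2 + 1) - 1*6, 6)) = 31*(-41 - 2*((-2 + 3)*(2 + 1) - 1*6)*6) = 31*(-41 - 2*(1*3 - 6)*6) = 31*(-41 - 2*(3 - 6)*6) = 31*(-41 - 2*(-3)*6) = 31*(-41 + 36) = 31*(-5) = -155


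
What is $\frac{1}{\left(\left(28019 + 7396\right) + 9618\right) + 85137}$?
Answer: $\frac{1}{130170} \approx 7.6823 \cdot 10^{-6}$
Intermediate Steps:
$\frac{1}{\left(\left(28019 + 7396\right) + 9618\right) + 85137} = \frac{1}{\left(35415 + 9618\right) + 85137} = \frac{1}{45033 + 85137} = \frac{1}{130170}$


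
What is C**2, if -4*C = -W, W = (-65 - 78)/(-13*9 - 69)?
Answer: 20449/553536 ≈ 0.036942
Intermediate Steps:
W = 143/186 (W = -143/(-117 - 69) = -143/(-186) = -143*(-1/186) = 143/186 ≈ 0.76882)
C = 143/744 (C = -(-1)*143/(4*186) = -1/4*(-143/186) = 143/744 ≈ 0.19220)
C**2 = (143/744)**2 = 20449/553536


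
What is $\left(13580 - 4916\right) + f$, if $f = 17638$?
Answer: $26302$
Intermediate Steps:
$\left(13580 - 4916\right) + f = \left(13580 - 4916\right) + 17638 = 8664 + 17638 = 26302$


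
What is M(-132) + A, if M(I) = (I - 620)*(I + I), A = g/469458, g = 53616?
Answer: 15533435240/78243 ≈ 1.9853e+5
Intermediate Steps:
A = 8936/78243 (A = 53616/469458 = 53616*(1/469458) = 8936/78243 ≈ 0.11421)
M(I) = 2*I*(-620 + I) (M(I) = (-620 + I)*(2*I) = 2*I*(-620 + I))
M(-132) + A = 2*(-132)*(-620 - 132) + 8936/78243 = 2*(-132)*(-752) + 8936/78243 = 198528 + 8936/78243 = 15533435240/78243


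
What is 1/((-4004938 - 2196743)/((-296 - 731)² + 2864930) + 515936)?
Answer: 1306553/674095661381 ≈ 1.9382e-6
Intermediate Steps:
1/((-4004938 - 2196743)/((-296 - 731)² + 2864930) + 515936) = 1/(-6201681/((-1027)² + 2864930) + 515936) = 1/(-6201681/(1054729 + 2864930) + 515936) = 1/(-6201681/3919659 + 515936) = 1/(-6201681*1/3919659 + 515936) = 1/(-2067227/1306553 + 515936) = 1/(674095661381/1306553) = 1306553/674095661381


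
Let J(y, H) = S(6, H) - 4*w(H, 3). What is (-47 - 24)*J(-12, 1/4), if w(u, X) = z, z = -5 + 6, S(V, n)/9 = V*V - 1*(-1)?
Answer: -23359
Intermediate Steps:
S(V, n) = 9 + 9*V**2 (S(V, n) = 9*(V*V - 1*(-1)) = 9*(V**2 + 1) = 9*(1 + V**2) = 9 + 9*V**2)
z = 1
w(u, X) = 1
J(y, H) = 329 (J(y, H) = (9 + 9*6**2) - 4*1 = (9 + 9*36) - 4 = (9 + 324) - 4 = 333 - 4 = 329)
(-47 - 24)*J(-12, 1/4) = (-47 - 24)*329 = -71*329 = -23359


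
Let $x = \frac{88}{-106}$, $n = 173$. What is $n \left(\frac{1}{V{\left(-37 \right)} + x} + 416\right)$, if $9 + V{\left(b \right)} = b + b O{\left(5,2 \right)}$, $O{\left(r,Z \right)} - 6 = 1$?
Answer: $\frac{1166520143}{16209} \approx 71967.0$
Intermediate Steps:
$O{\left(r,Z \right)} = 7$ ($O{\left(r,Z \right)} = 6 + 1 = 7$)
$V{\left(b \right)} = -9 + 8 b$ ($V{\left(b \right)} = -9 + \left(b + b 7\right) = -9 + \left(b + 7 b\right) = -9 + 8 b$)
$x = - \frac{44}{53}$ ($x = 88 \left(- \frac{1}{106}\right) = - \frac{44}{53} \approx -0.83019$)
$n \left(\frac{1}{V{\left(-37 \right)} + x} + 416\right) = 173 \left(\frac{1}{\left(-9 + 8 \left(-37\right)\right) - \frac{44}{53}} + 416\right) = 173 \left(\frac{1}{\left(-9 - 296\right) - \frac{44}{53}} + 416\right) = 173 \left(\frac{1}{-305 - \frac{44}{53}} + 416\right) = 173 \left(\frac{1}{- \frac{16209}{53}} + 416\right) = 173 \left(- \frac{53}{16209} + 416\right) = 173 \cdot \frac{6742891}{16209} = \frac{1166520143}{16209}$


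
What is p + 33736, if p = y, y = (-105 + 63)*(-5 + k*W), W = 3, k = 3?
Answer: 33568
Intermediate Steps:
y = -168 (y = (-105 + 63)*(-5 + 3*3) = -42*(-5 + 9) = -42*4 = -168)
p = -168
p + 33736 = -168 + 33736 = 33568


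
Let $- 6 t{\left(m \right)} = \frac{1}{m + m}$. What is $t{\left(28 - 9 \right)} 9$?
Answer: $- \frac{3}{76} \approx -0.039474$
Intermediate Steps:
$t{\left(m \right)} = - \frac{1}{12 m}$ ($t{\left(m \right)} = - \frac{1}{6 \left(m + m\right)} = - \frac{1}{6 \cdot 2 m} = - \frac{\frac{1}{2} \frac{1}{m}}{6} = - \frac{1}{12 m}$)
$t{\left(28 - 9 \right)} 9 = - \frac{1}{12 \left(28 - 9\right)} 9 = - \frac{1}{12 \cdot 19} \cdot 9 = \left(- \frac{1}{12}\right) \frac{1}{19} \cdot 9 = \left(- \frac{1}{228}\right) 9 = - \frac{3}{76}$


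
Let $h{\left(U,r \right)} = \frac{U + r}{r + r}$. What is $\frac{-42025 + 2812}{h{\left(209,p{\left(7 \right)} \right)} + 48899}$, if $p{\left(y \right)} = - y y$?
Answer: $- \frac{213493}{266219} \approx -0.80194$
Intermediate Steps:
$p{\left(y \right)} = - y^{2}$
$h{\left(U,r \right)} = \frac{U + r}{2 r}$
$\frac{-42025 + 2812}{h{\left(209,p{\left(7 \right)} \right)} + 48899} = \frac{-42025 + 2812}{\frac{209 - 7^{2}}{2 \left(- 7^{2}\right)} + 48899} = - \frac{39213}{\frac{209 - 49}{2 \left(\left(-1\right) 49\right)} + 48899} = - \frac{39213}{\frac{209 - 49}{2 \left(-49\right)} + 48899} = - \frac{39213}{\frac{1}{2} \left(- \frac{1}{49}\right) 160 + 48899} = - \frac{39213}{- \frac{80}{49} + 48899} = - \frac{39213}{\frac{2395971}{49}} = \left(-39213\right) \frac{49}{2395971} = - \frac{213493}{266219}$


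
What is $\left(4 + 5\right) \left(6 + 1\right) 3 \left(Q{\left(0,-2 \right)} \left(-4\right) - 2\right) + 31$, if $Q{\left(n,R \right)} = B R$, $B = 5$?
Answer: $7213$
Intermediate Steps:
$Q{\left(n,R \right)} = 5 R$
$\left(4 + 5\right) \left(6 + 1\right) 3 \left(Q{\left(0,-2 \right)} \left(-4\right) - 2\right) + 31 = \left(4 + 5\right) \left(6 + 1\right) 3 \left(5 \left(-2\right) \left(-4\right) - 2\right) + 31 = 9 \cdot 7 \cdot 3 \left(\left(-10\right) \left(-4\right) - 2\right) + 31 = 63 \cdot 3 \left(40 - 2\right) + 31 = 189 \cdot 38 + 31 = 7182 + 31 = 7213$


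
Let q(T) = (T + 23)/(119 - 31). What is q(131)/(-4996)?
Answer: -7/19984 ≈ -0.00035028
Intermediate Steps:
q(T) = 23/88 + T/88 (q(T) = (23 + T)/88 = (23 + T)*(1/88) = 23/88 + T/88)
q(131)/(-4996) = (23/88 + (1/88)*131)/(-4996) = (23/88 + 131/88)*(-1/4996) = (7/4)*(-1/4996) = -7/19984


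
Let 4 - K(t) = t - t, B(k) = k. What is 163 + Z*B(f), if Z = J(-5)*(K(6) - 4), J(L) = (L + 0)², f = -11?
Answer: 163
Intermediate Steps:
J(L) = L²
K(t) = 4 (K(t) = 4 - (t - t) = 4 - 1*0 = 4 + 0 = 4)
Z = 0 (Z = (-5)²*(4 - 4) = 25*0 = 0)
163 + Z*B(f) = 163 + 0*(-11) = 163 + 0 = 163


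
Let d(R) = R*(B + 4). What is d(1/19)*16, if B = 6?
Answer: 160/19 ≈ 8.4211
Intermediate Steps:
d(R) = 10*R (d(R) = R*(6 + 4) = R*10 = 10*R)
d(1/19)*16 = (10/19)*16 = 160/19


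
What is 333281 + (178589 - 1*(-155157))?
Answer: 667027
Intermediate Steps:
333281 + (178589 - 1*(-155157)) = 333281 + (178589 + 155157) = 333281 + 333746 = 667027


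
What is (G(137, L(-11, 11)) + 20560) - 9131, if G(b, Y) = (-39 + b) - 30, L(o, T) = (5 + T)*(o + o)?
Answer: 11497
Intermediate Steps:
L(o, T) = 2*o*(5 + T) (L(o, T) = (5 + T)*(2*o) = 2*o*(5 + T))
G(b, Y) = -69 + b
(G(137, L(-11, 11)) + 20560) - 9131 = ((-69 + 137) + 20560) - 9131 = (68 + 20560) - 9131 = 20628 - 9131 = 11497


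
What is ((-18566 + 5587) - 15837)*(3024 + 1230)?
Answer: -122583264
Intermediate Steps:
((-18566 + 5587) - 15837)*(3024 + 1230) = (-12979 - 15837)*4254 = -28816*4254 = -122583264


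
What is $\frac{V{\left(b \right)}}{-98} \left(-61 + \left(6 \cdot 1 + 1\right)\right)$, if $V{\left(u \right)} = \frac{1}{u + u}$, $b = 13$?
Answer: $\frac{27}{1274} \approx 0.021193$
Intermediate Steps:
$V{\left(u \right)} = \frac{1}{2 u}$
$\frac{V{\left(b \right)}}{-98} \left(-61 + \left(6 \cdot 1 + 1\right)\right) = \frac{\frac{1}{2} \cdot \frac{1}{13}}{-98} \left(-61 + \left(6 \cdot 1 + 1\right)\right) = \frac{1}{2} \cdot \frac{1}{13} \left(- \frac{1}{98}\right) \left(-61 + \left(6 + 1\right)\right) = \frac{1}{26} \left(- \frac{1}{98}\right) \left(-61 + 7\right) = \left(- \frac{1}{2548}\right) \left(-54\right) = \frac{27}{1274}$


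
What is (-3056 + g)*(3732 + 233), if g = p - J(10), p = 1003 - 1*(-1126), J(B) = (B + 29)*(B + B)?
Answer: -6768255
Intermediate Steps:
J(B) = 2*B*(29 + B) (J(B) = (29 + B)*(2*B) = 2*B*(29 + B))
p = 2129 (p = 1003 + 1126 = 2129)
g = 1349 (g = 2129 - 2*10*(29 + 10) = 2129 - 2*10*39 = 2129 - 1*780 = 2129 - 780 = 1349)
(-3056 + g)*(3732 + 233) = (-3056 + 1349)*(3732 + 233) = -1707*3965 = -6768255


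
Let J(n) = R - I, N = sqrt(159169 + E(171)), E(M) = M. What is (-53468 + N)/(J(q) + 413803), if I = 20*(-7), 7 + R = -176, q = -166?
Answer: -13367/103440 + sqrt(39835)/206880 ≈ -0.12826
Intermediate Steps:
R = -183 (R = -7 - 176 = -183)
I = -140
N = 2*sqrt(39835) (N = sqrt(159169 + 171) = sqrt(159340) = 2*sqrt(39835) ≈ 399.17)
J(n) = -43 (J(n) = -183 - 1*(-140) = -183 + 140 = -43)
(-53468 + N)/(J(q) + 413803) = (-53468 + 2*sqrt(39835))/(-43 + 413803) = (-53468 + 2*sqrt(39835))/413760 = (-53468 + 2*sqrt(39835))*(1/413760) = -13367/103440 + sqrt(39835)/206880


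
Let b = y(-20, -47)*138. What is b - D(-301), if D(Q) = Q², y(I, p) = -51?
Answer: -97639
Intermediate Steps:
b = -7038 (b = -51*138 = -7038)
b - D(-301) = -7038 - 1*(-301)² = -7038 - 1*90601 = -7038 - 90601 = -97639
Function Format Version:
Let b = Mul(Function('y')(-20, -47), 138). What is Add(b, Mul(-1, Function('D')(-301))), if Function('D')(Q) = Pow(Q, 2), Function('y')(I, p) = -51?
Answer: -97639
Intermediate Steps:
b = -7038 (b = Mul(-51, 138) = -7038)
Add(b, Mul(-1, Function('D')(-301))) = Add(-7038, Mul(-1, Pow(-301, 2))) = Add(-7038, Mul(-1, 90601)) = Add(-7038, -90601) = -97639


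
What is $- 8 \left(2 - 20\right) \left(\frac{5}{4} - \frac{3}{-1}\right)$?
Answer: $612$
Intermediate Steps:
$- 8 \left(2 - 20\right) \left(\frac{5}{4} - \frac{3}{-1}\right) = - 8 \left(2 - 20\right) \left(5 \cdot \frac{1}{4} - -3\right) = \left(-8\right) \left(-18\right) \left(\frac{5}{4} + 3\right) = 144 \cdot \frac{17}{4} = 612$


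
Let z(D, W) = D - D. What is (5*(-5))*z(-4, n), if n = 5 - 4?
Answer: 0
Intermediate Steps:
n = 1
z(D, W) = 0
(5*(-5))*z(-4, n) = (5*(-5))*0 = -25*0 = 0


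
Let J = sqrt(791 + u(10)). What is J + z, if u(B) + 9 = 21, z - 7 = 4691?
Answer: 4698 + sqrt(803) ≈ 4726.3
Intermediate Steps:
z = 4698 (z = 7 + 4691 = 4698)
u(B) = 12 (u(B) = -9 + 21 = 12)
J = sqrt(803) (J = sqrt(791 + 12) = sqrt(803) ≈ 28.337)
J + z = sqrt(803) + 4698 = 4698 + sqrt(803)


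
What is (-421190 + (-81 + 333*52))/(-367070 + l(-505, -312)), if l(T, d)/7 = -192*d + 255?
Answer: -403955/54043 ≈ -7.4747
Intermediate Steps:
l(T, d) = 1785 - 1344*d (l(T, d) = 7*(-192*d + 255) = 7*(255 - 192*d) = 1785 - 1344*d)
(-421190 + (-81 + 333*52))/(-367070 + l(-505, -312)) = (-421190 + (-81 + 333*52))/(-367070 + (1785 - 1344*(-312))) = (-421190 + (-81 + 17316))/(-367070 + (1785 + 419328)) = (-421190 + 17235)/(-367070 + 421113) = -403955/54043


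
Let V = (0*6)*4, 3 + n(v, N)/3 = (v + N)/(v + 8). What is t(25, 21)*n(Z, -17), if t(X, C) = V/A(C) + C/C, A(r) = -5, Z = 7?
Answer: -11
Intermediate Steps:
n(v, N) = -9 + 3*(N + v)/(8 + v) (n(v, N) = -9 + 3*((v + N)/(v + 8)) = -9 + 3*((N + v)/(8 + v)) = -9 + 3*(N + v)/(8 + v))
V = 0 (V = 0*4 = 0)
t(X, C) = 1 (t(X, C) = 0/(-5) + C/C = 0*(-1/5) + 1 = 0 + 1 = 1)
t(25, 21)*n(Z, -17) = 1*(3*(-24 - 17 - 2*7)/(8 + 7)) = 1*(3*(-24 - 17 - 14)/15) = 1*(3*(1/15)*(-55)) = 1*(-11) = -11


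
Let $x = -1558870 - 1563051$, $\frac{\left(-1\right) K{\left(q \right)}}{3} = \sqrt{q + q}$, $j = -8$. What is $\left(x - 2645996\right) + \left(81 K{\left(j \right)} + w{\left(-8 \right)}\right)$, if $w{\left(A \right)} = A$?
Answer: $-5767925 - 972 i \approx -5.7679 \cdot 10^{6} - 972.0 i$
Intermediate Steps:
$K{\left(q \right)} = - 3 \sqrt{2} \sqrt{q}$ ($K{\left(q \right)} = - 3 \sqrt{q + q} = - 3 \sqrt{2 q} = - 3 \sqrt{2} \sqrt{q}$)
$x = -3121921$
$\left(x - 2645996\right) + \left(81 K{\left(j \right)} + w{\left(-8 \right)}\right) = \left(-3121921 - 2645996\right) - \left(8 - 81 \left(- 3 \sqrt{2} \sqrt{-8}\right)\right) = -5767917 - \left(8 - 81 \left(- 3 \sqrt{2} \cdot 2 i \sqrt{2}\right)\right) = -5767917 - \left(8 - 81 \left(- 12 i\right)\right) = -5767917 - \left(8 + 972 i\right) = -5767925 - 972 i$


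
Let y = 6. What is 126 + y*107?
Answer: 768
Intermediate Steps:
126 + y*107 = 126 + 6*107 = 126 + 642 = 768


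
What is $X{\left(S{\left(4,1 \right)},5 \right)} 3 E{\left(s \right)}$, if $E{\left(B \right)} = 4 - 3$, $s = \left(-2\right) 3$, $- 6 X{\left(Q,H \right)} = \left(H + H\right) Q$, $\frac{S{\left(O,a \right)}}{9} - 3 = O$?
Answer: $-315$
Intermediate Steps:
$S{\left(O,a \right)} = 27 + 9 O$
$X{\left(Q,H \right)} = - \frac{H Q}{3}$ ($X{\left(Q,H \right)} = - \frac{\left(H + H\right) Q}{6} = - \frac{2 H Q}{6} = - \frac{H Q}{3}$)
$s = -6$
$E{\left(B \right)} = 1$
$X{\left(S{\left(4,1 \right)},5 \right)} 3 E{\left(s \right)} = \left(- \frac{1}{3}\right) 5 \left(27 + 9 \cdot 4\right) 3 \cdot 1 = \left(- \frac{1}{3}\right) 5 \left(27 + 36\right) 3 \cdot 1 = \left(- \frac{1}{3}\right) 5 \cdot 63 \cdot 3 \cdot 1 = \left(-105\right) 3 \cdot 1 = \left(-315\right) 1 = -315$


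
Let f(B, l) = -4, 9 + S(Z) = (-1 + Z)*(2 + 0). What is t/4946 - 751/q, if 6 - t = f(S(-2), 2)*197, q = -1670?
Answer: 2520213/4129910 ≈ 0.61023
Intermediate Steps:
S(Z) = -11 + 2*Z (S(Z) = -9 + (-1 + Z)*(2 + 0) = -9 + (-1 + Z)*2 = -9 + (-2 + 2*Z) = -11 + 2*Z)
t = 794 (t = 6 - (-4)*197 = 6 - 1*(-788) = 6 + 788 = 794)
t/4946 - 751/q = 794/4946 - 751/(-1670) = 794*(1/4946) - 751*(-1/1670) = 397/2473 + 751/1670 = 2520213/4129910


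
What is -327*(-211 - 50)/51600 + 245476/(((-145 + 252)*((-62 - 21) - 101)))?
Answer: -457760411/42329200 ≈ -10.814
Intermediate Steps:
-327*(-211 - 50)/51600 + 245476/(((-145 + 252)*((-62 - 21) - 101))) = -327*(-261)*(1/51600) + 245476/((107*(-83 - 101))) = 85347*(1/51600) + 245476/((107*(-184))) = 28449/17200 + 245476/(-19688) = 28449/17200 + 245476*(-1/19688) = 28449/17200 - 61369/4922 = -457760411/42329200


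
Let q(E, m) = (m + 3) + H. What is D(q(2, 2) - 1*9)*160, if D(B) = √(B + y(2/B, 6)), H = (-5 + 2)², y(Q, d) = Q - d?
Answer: 32*I*√15 ≈ 123.94*I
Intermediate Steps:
H = 9 (H = (-3)² = 9)
q(E, m) = 12 + m (q(E, m) = (m + 3) + 9 = (3 + m) + 9 = 12 + m)
D(B) = √(-6 + B + 2/B) (D(B) = √(B + (2/B - 1*6)) = √(B + (2/B - 6)) = √(B + (-6 + 2/B)) = √(-6 + B + 2/B))
D(q(2, 2) - 1*9)*160 = √(-6 + ((12 + 2) - 1*9) + 2/((12 + 2) - 1*9))*160 = √(-6 + (14 - 9) + 2/(14 - 9))*160 = √(-6 + 5 + 2/5)*160 = √(-6 + 5 + 2*(⅕))*160 = √(-6 + 5 + ⅖)*160 = √(-⅗)*160 = (I*√15/5)*160 = 32*I*√15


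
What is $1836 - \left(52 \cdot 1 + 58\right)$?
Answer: $1726$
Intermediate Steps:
$1836 - \left(52 \cdot 1 + 58\right) = 1836 - \left(52 + 58\right) = 1836 - 110 = 1726$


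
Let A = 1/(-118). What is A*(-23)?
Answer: 23/118 ≈ 0.19492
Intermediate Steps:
A = -1/118 ≈ -0.0084746
A*(-23) = -1/118*(-23) = 23/118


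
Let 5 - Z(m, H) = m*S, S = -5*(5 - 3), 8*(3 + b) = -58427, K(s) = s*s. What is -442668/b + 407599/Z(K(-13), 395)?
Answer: 29827147229/99074445 ≈ 301.06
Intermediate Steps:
K(s) = s**2
b = -58451/8 (b = -3 + (1/8)*(-58427) = -3 - 58427/8 = -58451/8 ≈ -7306.4)
S = -10 (S = -5*2 = -10)
Z(m, H) = 5 + 10*m (Z(m, H) = 5 - m*(-10) = 5 - (-10)*m = 5 + 10*m)
-442668/b + 407599/Z(K(-13), 395) = -442668/(-58451/8) + 407599/(5 + 10*(-13)**2) = -442668*(-8/58451) + 407599/(5 + 10*169) = 3541344/58451 + 407599/(5 + 1690) = 3541344/58451 + 407599/1695 = 29827147229/99074445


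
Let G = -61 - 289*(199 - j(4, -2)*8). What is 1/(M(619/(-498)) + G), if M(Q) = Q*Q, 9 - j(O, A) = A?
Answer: -248004/7970465399 ≈ -3.1115e-5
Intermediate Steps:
j(O, A) = 9 - A
M(Q) = Q**2
G = -32140 (G = -61 - 289*(199 - (9 - 1*(-2))*8) = -61 - 289*(199 - (9 + 2)*8) = -61 - 289*(199 - 11*8) = -61 - 289*(199 - 1*88) = -61 - 289*(199 - 88) = -61 - 289*111 = -61 - 32079 = -32140)
1/(M(619/(-498)) + G) = 1/((619/(-498))**2 - 32140) = 1/((619*(-1/498))**2 - 32140) = 1/((-619/498)**2 - 32140) = 1/(383161/248004 - 32140) = 1/(-7970465399/248004) = -248004/7970465399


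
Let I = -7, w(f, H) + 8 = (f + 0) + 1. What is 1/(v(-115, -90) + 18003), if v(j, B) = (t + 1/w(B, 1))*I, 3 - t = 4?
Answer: 97/1746977 ≈ 5.5524e-5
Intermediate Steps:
w(f, H) = -7 + f (w(f, H) = -8 + ((f + 0) + 1) = -8 + (f + 1) = -8 + (1 + f) = -7 + f)
t = -1 (t = 3 - 1*4 = 3 - 4 = -1)
v(j, B) = 7 - 7/(-7 + B) (v(j, B) = (-1 + 1/(-7 + B))*(-7) = 7 - 7/(-7 + B))
1/(v(-115, -90) + 18003) = 1/(7*(-8 - 90)/(-7 - 90) + 18003) = 1/(7*(-98)/(-97) + 18003) = 1/(7*(-1/97)*(-98) + 18003) = 1/(686/97 + 18003) = 1/(1746977/97) = 97/1746977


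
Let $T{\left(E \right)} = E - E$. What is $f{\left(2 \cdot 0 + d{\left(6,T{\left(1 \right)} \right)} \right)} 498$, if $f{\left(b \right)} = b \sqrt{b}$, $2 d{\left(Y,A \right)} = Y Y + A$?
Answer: $26892 \sqrt{2} \approx 38031.0$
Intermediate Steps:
$T{\left(E \right)} = 0$
$d{\left(Y,A \right)} = \frac{A}{2} + \frac{Y^{2}}{2}$ ($d{\left(Y,A \right)} = \frac{Y Y + A}{2} = \frac{Y^{2} + A}{2} = \frac{A + Y^{2}}{2} = \frac{A}{2} + \frac{Y^{2}}{2}$)
$f{\left(b \right)} = b^{\frac{3}{2}}$
$f{\left(2 \cdot 0 + d{\left(6,T{\left(1 \right)} \right)} \right)} 498 = \left(2 \cdot 0 + \left(\frac{1}{2} \cdot 0 + \frac{6^{2}}{2}\right)\right)^{\frac{3}{2}} \cdot 498 = \left(0 + \left(0 + \frac{1}{2} \cdot 36\right)\right)^{\frac{3}{2}} \cdot 498 = \left(0 + \left(0 + 18\right)\right)^{\frac{3}{2}} \cdot 498 = \left(0 + 18\right)^{\frac{3}{2}} \cdot 498 = 18^{\frac{3}{2}} \cdot 498 = 54 \sqrt{2} \cdot 498 = 26892 \sqrt{2}$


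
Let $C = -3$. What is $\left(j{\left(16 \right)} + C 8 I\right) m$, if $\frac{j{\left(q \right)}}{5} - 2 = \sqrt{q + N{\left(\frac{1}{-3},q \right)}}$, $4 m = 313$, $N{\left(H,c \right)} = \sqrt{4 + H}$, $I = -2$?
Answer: $\frac{9077}{2} + \frac{1565 \sqrt{144 + 3 \sqrt{33}}}{12} \approx 6194.5$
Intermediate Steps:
$m = \frac{313}{4}$ ($m = \frac{1}{4} \cdot 313 = \frac{313}{4} \approx 78.25$)
$j{\left(q \right)} = 10 + 5 \sqrt{q + \frac{\sqrt{33}}{3}}$ ($j{\left(q \right)} = 10 + 5 \sqrt{q + \sqrt{4 + \frac{1}{-3}}} = 10 + 5 \sqrt{q + \sqrt{4 - \frac{1}{3}}} = 10 + 5 \sqrt{q + \sqrt{\frac{11}{3}}} = 10 + 5 \sqrt{q + \frac{\sqrt{33}}{3}}$)
$\left(j{\left(16 \right)} + C 8 I\right) m = \left(\left(10 + \frac{5 \sqrt{3 \sqrt{33} + 9 \cdot 16}}{3}\right) + \left(-3\right) 8 \left(-2\right)\right) \frac{313}{4} = \left(\left(10 + \frac{5 \sqrt{3 \sqrt{33} + 144}}{3}\right) - -48\right) \frac{313}{4} = \left(\left(10 + \frac{5 \sqrt{144 + 3 \sqrt{33}}}{3}\right) + 48\right) \frac{313}{4} = \left(58 + \frac{5 \sqrt{144 + 3 \sqrt{33}}}{3}\right) \frac{313}{4} = \frac{9077}{2} + \frac{1565 \sqrt{144 + 3 \sqrt{33}}}{12}$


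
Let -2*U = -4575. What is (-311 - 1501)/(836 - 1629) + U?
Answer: 3631599/1586 ≈ 2289.8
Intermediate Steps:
U = 4575/2 (U = -½*(-4575) = 4575/2 ≈ 2287.5)
(-311 - 1501)/(836 - 1629) + U = (-311 - 1501)/(836 - 1629) + 4575/2 = -1812/(-793) + 4575/2 = -1812*(-1/793) + 4575/2 = 1812/793 + 4575/2 = 3631599/1586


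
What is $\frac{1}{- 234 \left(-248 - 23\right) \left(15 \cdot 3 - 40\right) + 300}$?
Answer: $\frac{1}{317370} \approx 3.1509 \cdot 10^{-6}$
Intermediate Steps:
$\frac{1}{- 234 \left(-248 - 23\right) \left(15 \cdot 3 - 40\right) + 300} = \frac{1}{- 234 \left(- 271 \left(45 - 40\right)\right) + 300} = \frac{1}{- 234 \left(\left(-271\right) 5\right) + 300} = \frac{1}{\left(-234\right) \left(-1355\right) + 300} = \frac{1}{317070 + 300} = \frac{1}{317370}$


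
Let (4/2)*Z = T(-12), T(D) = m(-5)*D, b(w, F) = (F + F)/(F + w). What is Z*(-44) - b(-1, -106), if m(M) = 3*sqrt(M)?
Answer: -212/107 + 792*I*sqrt(5) ≈ -1.9813 + 1771.0*I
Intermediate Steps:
b(w, F) = 2*F/(F + w) (b(w, F) = (2*F)/(F + w) = 2*F/(F + w))
T(D) = 3*I*D*sqrt(5) (T(D) = (3*sqrt(-5))*D = (3*(I*sqrt(5)))*D = (3*I*sqrt(5))*D = 3*I*D*sqrt(5))
Z = -18*I*sqrt(5) (Z = (3*I*(-12)*sqrt(5))/2 = (-36*I*sqrt(5))/2 = -18*I*sqrt(5) ≈ -40.249*I)
Z*(-44) - b(-1, -106) = -18*I*sqrt(5)*(-44) - 2*(-106)/(-106 - 1) = 792*I*sqrt(5) - 2*(-106)/(-107) = 792*I*sqrt(5) - 2*(-106)*(-1)/107 = 792*I*sqrt(5) - 1*212/107 = 792*I*sqrt(5) - 212/107 = -212/107 + 792*I*sqrt(5)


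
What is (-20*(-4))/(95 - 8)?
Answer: 80/87 ≈ 0.91954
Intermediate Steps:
(-20*(-4))/(95 - 8) = 80/87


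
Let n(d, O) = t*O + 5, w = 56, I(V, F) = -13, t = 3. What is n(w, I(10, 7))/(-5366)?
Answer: 17/2683 ≈ 0.0063362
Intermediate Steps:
n(d, O) = 5 + 3*O (n(d, O) = 3*O + 5 = 5 + 3*O)
n(w, I(10, 7))/(-5366) = (5 + 3*(-13))/(-5366) = (5 - 39)*(-1/5366) = -34*(-1/5366) = 17/2683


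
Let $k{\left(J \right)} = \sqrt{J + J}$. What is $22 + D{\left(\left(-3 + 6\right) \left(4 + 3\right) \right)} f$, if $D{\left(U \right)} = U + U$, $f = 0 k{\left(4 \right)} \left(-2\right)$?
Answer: $22$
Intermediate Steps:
$k{\left(J \right)} = \sqrt{2} \sqrt{J}$ ($k{\left(J \right)} = \sqrt{2 J} = \sqrt{2} \sqrt{J}$)
$f = 0$ ($f = 0 \sqrt{2} \sqrt{4} \left(-2\right) = 0 \sqrt{2} \cdot 2 \left(-2\right) = 0 \cdot 2 \sqrt{2} \left(-2\right) = 0 \left(-2\right) = 0$)
$D{\left(U \right)} = 2 U$
$22 + D{\left(\left(-3 + 6\right) \left(4 + 3\right) \right)} f = 22 + 2 \left(-3 + 6\right) \left(4 + 3\right) 0 = 22 + 2 \cdot 3 \cdot 7 \cdot 0 = 22 + 2 \cdot 21 \cdot 0 = 22 + 42 \cdot 0 = 22 + 0 = 22$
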